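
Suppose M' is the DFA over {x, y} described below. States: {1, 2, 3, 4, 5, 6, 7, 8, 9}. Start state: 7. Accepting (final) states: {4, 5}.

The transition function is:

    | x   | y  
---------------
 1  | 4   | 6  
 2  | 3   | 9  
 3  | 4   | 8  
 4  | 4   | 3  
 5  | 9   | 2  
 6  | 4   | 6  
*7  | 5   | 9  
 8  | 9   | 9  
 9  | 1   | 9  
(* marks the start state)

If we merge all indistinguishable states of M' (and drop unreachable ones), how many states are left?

8

Initial partition by acceptance: {4,5} | {1,2,3,6,7,8,9}.
Split {4,5} by δ(·,x) → {4} and {5}.
On input x, block {1,2,3,6,7,8,9} splits into {1,3,6} and {2,8,9} and {7}.
On input y, block {1,3,6} splits into {1,6} and {3}.
Refine {2,8,9} on symbol x: members go to different blocks, giving {2} and {8} and {9}.
The partition is now stable with 8 blocks: {4} | {1,6} | {5} | {2} | {7} | {3} | {8} | {9}.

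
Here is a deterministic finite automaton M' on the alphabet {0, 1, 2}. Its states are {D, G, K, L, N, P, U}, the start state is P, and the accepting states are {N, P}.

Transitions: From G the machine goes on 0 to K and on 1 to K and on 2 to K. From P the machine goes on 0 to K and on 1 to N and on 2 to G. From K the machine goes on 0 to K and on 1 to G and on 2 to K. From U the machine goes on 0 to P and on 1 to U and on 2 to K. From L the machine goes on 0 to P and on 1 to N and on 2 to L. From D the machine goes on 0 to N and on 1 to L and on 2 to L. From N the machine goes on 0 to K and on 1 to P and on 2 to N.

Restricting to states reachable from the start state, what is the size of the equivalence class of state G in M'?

2

States {D,L,U} cannot be reached from the start state, so discard them.
P0 = {N,P} | {G,K}.
Refine {N,P} on symbol 2: members go to different blocks, giving {P} and {N}.
No further refinement is possible. Final partition (3 blocks): {P} | {G,K} | {N}.
The equivalence class containing G is {G,K}, of size 2.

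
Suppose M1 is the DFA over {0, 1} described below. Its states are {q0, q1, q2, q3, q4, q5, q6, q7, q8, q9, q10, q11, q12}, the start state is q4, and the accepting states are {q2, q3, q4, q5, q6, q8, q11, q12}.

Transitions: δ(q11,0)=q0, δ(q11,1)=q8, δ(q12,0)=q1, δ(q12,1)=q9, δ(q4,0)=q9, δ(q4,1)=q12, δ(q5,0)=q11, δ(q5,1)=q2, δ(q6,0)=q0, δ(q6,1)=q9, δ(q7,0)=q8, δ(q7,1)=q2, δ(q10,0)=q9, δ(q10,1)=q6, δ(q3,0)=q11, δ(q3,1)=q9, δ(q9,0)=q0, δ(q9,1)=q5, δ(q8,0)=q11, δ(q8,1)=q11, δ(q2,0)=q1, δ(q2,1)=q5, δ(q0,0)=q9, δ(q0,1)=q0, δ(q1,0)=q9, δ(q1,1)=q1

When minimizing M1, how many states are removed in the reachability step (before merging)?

Starting at q4 and following transitions, the reachable set is {q0, q1, q2, q4, q5, q8, q9, q11, q12}. That leaves q3, q6, q7, q10 unreachable — 4 in total.

4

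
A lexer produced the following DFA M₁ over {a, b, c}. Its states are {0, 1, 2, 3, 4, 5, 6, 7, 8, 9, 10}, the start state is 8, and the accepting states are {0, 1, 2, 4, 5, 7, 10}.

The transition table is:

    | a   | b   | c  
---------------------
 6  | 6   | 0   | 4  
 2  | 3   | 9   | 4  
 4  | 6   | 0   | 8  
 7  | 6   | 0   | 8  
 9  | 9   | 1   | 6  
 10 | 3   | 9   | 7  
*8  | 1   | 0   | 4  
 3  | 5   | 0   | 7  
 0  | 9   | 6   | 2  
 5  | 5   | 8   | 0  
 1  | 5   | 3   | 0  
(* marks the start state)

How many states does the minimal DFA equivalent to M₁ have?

States {10} cannot be reached from the start state, so discard them.
P0 = {0,1,2,4,5,7} | {3,6,8,9}.
Split {0,1,2,4,5,7} by δ(·,a) → {0,2,4,7} and {1,5}.
Refine {0,2,4,7} on symbol b: members go to different blocks, giving {0,2} and {4,7}.
Refine {0,2} on symbol c: members go to different blocks, giving {0} and {2}.
On input a, block {3,6,8,9} splits into {3,8} and {6,9}.
Split {6,9} by δ(·,b) → {6} and {9}.
Stable partition: {0} | {3,8} | {1,5} | {4,7} | {2} | {6} | {9} — 7 equivalence classes.

7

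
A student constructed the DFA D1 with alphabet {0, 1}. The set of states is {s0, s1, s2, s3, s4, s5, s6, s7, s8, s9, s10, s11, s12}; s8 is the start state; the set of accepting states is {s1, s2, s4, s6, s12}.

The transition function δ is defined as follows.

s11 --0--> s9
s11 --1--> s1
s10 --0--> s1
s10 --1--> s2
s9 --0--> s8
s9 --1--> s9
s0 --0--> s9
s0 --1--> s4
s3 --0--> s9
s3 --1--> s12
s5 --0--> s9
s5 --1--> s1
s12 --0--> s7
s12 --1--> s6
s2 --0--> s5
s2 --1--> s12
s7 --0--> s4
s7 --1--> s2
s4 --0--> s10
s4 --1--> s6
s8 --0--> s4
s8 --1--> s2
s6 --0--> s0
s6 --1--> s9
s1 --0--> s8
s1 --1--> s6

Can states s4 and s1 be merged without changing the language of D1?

First remove the unreachable states {s3,s11}; 11 states remain.
Initial partition by acceptance: {s1,s2,s4,s6,s12} | {s0,s5,s7,s8,s9,s10}.
On input 1, block {s1,s2,s4,s6,s12} splits into {s1,s2,s4,s12} and {s6}.
Refine {s1,s2,s4,s12} on symbol 1: members go to different blocks, giving {s1,s4,s12} and {s2}.
Split {s0,s5,s7,s8,s9,s10} by δ(·,0) → {s0,s5,s9} and {s7,s8,s10}.
Split {s0,s5,s9} by δ(·,0) → {s0,s5} and {s9}.
The partition is now stable with 6 blocks: {s1,s4,s12} | {s0,s5} | {s6} | {s2} | {s7,s8,s10} | {s9}.
s4 and s1 lie in the same block of the stable partition, so they are equivalent — no string distinguishes them.

Yes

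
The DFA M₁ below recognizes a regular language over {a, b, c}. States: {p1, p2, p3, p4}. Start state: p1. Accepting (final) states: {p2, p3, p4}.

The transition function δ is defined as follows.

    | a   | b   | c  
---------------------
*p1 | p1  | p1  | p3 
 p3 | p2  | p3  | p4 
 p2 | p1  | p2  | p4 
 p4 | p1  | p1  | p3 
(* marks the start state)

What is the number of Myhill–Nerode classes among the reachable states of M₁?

Start with accepting vs non-accepting: {p2,p3,p4} | {p1}.
Split {p2,p3,p4} by δ(·,a) → {p2,p4} and {p3}.
Split {p2,p4} by δ(·,b) → {p2} and {p4}.
Stable partition: {p2} | {p1} | {p3} | {p4} — 4 equivalence classes.

4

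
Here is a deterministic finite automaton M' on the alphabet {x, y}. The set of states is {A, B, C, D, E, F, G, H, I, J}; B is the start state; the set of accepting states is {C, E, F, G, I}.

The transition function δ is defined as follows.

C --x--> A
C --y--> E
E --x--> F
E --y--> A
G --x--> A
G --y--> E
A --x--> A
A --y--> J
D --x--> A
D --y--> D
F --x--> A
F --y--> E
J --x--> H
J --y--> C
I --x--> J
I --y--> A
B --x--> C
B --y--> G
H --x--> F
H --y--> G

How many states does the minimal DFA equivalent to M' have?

5

First remove the unreachable states {D,I}; 8 states remain.
Start with accepting vs non-accepting: {C,E,F,G} | {A,B,H,J}.
Split {C,E,F,G} by δ(·,x) → {C,F,G} and {E}.
Refine {A,B,H,J} on symbol x: members go to different blocks, giving {A,J} and {B,H}.
Split {A,J} by δ(·,x) → {A} and {J}.
The partition is now stable with 5 blocks: {C,F,G} | {A} | {E} | {B,H} | {J}.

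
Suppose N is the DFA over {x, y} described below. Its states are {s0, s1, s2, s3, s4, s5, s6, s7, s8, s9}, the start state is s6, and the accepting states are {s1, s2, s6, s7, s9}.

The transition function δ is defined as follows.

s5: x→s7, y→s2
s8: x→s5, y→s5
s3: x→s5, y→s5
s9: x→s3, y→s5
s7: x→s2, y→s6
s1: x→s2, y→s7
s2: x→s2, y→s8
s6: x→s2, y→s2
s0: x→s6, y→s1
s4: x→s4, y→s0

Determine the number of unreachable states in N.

No path from s6 leads to s0, s1, s3, s4, s9; the other 5 states are all reachable.

5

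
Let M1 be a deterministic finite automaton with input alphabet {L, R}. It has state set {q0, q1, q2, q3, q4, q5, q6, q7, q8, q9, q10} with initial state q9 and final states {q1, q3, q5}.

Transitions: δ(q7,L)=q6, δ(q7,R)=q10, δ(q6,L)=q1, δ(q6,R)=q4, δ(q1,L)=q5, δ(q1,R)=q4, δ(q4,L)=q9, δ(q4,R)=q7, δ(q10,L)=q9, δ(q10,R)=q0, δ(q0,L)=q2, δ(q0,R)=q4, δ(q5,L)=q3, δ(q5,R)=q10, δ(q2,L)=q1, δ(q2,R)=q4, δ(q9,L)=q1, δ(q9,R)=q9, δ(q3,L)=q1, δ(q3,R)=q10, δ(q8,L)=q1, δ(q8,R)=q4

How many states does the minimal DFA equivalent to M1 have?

5

States {q8} cannot be reached from the start state, so discard them.
Initial partition by acceptance: {q1,q3,q5} | {q0,q2,q4,q6,q7,q9,q10}.
Refine {q0,q2,q4,q6,q7,q9,q10} on symbol L: members go to different blocks, giving {q0,q4,q7,q10} and {q2,q6,q9}.
On input R, block {q2,q6,q9} splits into {q2,q6} and {q9}.
Refine {q0,q4,q7,q10} on symbol L: members go to different blocks, giving {q0,q7} and {q4,q10}.
The partition is now stable with 5 blocks: {q1,q3,q5} | {q0,q7} | {q2,q6} | {q9} | {q4,q10}.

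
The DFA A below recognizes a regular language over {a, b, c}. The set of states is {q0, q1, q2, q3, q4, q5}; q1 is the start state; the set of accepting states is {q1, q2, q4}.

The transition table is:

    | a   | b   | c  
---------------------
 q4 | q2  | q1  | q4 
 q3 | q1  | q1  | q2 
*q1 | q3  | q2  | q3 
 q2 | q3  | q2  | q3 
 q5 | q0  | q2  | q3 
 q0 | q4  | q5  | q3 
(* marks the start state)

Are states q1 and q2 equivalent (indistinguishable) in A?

States {q0,q4,q5} cannot be reached from the start state, so discard them.
P0 = {q1,q2} | {q3}.
Stable partition: {q1,q2} | {q3} — 2 equivalence classes.
q1 and q2 lie in the same block of the stable partition, so they are equivalent — no string distinguishes them.

Yes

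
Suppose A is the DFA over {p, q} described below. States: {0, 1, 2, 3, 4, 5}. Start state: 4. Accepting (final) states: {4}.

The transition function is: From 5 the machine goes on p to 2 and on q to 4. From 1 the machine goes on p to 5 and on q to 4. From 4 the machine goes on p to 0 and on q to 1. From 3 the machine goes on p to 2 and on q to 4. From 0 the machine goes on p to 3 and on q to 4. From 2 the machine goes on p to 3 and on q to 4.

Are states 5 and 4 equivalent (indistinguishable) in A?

P0 = {4} | {0,1,2,3,5}.
Stable partition: {4} | {0,1,2,3,5} — 2 equivalence classes.
5 and 4 end up in different blocks, so they are distinguishable. For instance, the string 'ε' is accepted from only 4.

No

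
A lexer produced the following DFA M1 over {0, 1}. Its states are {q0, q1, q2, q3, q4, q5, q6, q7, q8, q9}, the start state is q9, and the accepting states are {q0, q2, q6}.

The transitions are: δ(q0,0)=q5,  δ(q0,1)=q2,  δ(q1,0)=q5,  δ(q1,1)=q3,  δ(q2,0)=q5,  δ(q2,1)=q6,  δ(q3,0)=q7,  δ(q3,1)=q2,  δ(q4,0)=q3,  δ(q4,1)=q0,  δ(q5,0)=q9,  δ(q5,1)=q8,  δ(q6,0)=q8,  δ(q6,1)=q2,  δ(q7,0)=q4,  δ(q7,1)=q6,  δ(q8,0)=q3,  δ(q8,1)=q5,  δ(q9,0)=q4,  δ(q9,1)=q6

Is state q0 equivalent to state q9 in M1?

States {q1} cannot be reached from the start state, so discard them.
P0 = {q0,q2,q6} | {q3,q4,q5,q7,q8,q9}.
On input 1, block {q3,q4,q5,q7,q8,q9} splits into {q3,q4,q7,q9} and {q5,q8}.
Stable partition: {q0,q2,q6} | {q3,q4,q7,q9} | {q5,q8} — 3 equivalence classes.
q0 and q9 end up in different blocks, so they are distinguishable. For instance, the string 'ε' is accepted from only q0.

No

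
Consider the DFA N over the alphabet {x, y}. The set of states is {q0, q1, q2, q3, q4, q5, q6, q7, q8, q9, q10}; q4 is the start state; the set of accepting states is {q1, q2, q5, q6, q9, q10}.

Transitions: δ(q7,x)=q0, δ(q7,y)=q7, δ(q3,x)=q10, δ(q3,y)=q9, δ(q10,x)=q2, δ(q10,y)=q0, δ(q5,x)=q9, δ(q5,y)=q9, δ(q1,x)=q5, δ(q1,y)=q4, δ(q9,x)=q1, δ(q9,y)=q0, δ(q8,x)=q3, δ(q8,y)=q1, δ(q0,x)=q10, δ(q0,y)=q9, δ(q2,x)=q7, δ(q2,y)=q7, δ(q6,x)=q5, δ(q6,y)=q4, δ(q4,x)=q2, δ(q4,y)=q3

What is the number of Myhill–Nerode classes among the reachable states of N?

States {q6,q8} cannot be reached from the start state, so discard them.
P0 = {q1,q2,q5,q9,q10} | {q0,q3,q4,q7}.
Refine {q1,q2,q5,q9,q10} on symbol x: members go to different blocks, giving {q1,q5,q9,q10} and {q2}.
Refine {q1,q5,q9,q10} on symbol x: members go to different blocks, giving {q1,q5,q9} and {q10}.
Split {q1,q5,q9} by δ(·,y) → {q1,q9} and {q5}.
On input x, block {q1,q9} splits into {q1} and {q9}.
Refine {q0,q3,q4,q7} on symbol x: members go to different blocks, giving {q0,q3} and {q4} and {q7}.
Stable partition: {q1} | {q0,q3} | {q2} | {q10} | {q5} | {q9} | {q4} | {q7} — 8 equivalence classes.

8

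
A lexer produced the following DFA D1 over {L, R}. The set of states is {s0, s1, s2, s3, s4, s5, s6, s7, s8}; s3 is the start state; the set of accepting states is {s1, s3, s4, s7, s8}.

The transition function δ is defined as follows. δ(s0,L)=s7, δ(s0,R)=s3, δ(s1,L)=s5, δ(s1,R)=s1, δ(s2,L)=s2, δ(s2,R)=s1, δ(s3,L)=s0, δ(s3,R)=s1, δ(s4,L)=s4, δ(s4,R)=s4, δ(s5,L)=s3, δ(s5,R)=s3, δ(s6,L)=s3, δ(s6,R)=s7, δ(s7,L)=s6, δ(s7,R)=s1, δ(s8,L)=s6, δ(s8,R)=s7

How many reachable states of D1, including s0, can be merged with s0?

3

Reachable states from the start: {s0,s1,s3,s5,s6,s7}. Unreachable: {s2,s4,s8} — drop them.
Start with accepting vs non-accepting: {s1,s3,s7} | {s0,s5,s6}.
Stable partition: {s1,s3,s7} | {s0,s5,s6} — 2 equivalence classes.
State s0 belongs to the block {s0,s5,s6}, which has 3 states.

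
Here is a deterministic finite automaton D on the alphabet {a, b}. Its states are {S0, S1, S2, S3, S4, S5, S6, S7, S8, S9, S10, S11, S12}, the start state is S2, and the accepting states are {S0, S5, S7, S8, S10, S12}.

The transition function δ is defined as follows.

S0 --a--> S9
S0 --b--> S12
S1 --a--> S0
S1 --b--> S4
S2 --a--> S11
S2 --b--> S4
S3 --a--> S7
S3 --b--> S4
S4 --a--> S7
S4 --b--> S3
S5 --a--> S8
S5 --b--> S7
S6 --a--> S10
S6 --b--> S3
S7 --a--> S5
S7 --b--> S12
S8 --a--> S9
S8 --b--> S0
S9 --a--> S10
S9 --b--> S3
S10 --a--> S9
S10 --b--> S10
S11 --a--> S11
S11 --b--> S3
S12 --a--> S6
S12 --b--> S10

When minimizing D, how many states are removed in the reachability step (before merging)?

1

No path from S2 leads to S1; the other 12 states are all reachable.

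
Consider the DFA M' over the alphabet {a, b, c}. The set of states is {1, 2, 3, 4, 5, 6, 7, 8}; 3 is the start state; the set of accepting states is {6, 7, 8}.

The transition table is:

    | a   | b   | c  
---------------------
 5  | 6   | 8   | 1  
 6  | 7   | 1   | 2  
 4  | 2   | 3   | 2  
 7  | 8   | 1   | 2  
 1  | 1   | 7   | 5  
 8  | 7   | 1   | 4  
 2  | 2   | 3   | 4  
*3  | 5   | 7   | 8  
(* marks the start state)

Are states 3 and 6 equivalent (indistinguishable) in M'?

No

Initial partition by acceptance: {6,7,8} | {1,2,3,4,5}.
On input a, block {1,2,3,4,5} splits into {1,2,3,4} and {5}.
Split {1,2,3,4} by δ(·,a) → {1,2,4} and {3}.
Refine {1,2,4} on symbol b: members go to different blocks, giving {2,4} and {1}.
The partition is now stable with 5 blocks: {6,7,8} | {2,4} | {5} | {3} | {1}.
3 and 6 end up in different blocks, so they are distinguishable. For instance, the string 'ε' is accepted from only 6.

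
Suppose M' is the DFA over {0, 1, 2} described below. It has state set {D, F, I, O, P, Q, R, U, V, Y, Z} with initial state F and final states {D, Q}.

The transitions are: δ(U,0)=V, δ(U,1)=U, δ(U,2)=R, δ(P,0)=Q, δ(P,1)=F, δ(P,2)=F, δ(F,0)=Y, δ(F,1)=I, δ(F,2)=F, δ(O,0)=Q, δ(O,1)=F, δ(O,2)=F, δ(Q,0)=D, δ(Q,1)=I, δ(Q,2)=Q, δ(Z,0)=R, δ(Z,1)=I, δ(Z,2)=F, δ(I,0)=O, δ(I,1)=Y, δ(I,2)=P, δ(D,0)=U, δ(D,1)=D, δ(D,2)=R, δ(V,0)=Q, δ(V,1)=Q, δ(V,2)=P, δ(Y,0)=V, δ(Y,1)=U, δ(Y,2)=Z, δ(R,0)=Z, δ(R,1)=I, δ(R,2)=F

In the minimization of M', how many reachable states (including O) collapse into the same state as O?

All states are reachable from the start state.
Start with accepting vs non-accepting: {D,Q} | {F,I,O,P,R,U,V,Y,Z}.
Split {D,Q} by δ(·,0) → {D} and {Q}.
On input 0, block {F,I,O,P,R,U,V,Y,Z} splits into {F,I,R,U,Y,Z} and {O,P,V}.
On input 0, block {F,I,R,U,Y,Z} splits into {I,U,Y} and {F,R,Z}.
Refine {I,U,Y} on symbol 2: members go to different blocks, giving {U,Y} and {I}.
Refine {O,P,V} on symbol 1: members go to different blocks, giving {O,P} and {V}.
Refine {F,R,Z} on symbol 0: members go to different blocks, giving {R,Z} and {F}.
Stable partition: {D} | {U,Y} | {Q} | {O,P} | {R,Z} | {I} | {V} | {F} — 8 equivalence classes.
State O belongs to the block {O,P}, which has 2 states.

2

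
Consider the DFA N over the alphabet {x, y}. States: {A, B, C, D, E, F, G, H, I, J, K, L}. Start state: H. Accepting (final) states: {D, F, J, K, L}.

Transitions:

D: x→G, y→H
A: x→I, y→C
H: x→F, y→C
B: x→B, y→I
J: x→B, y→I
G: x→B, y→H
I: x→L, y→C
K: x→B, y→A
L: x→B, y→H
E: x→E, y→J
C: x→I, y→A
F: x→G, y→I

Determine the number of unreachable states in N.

No path from H leads to D, E, J, K; the other 8 states are all reachable.

4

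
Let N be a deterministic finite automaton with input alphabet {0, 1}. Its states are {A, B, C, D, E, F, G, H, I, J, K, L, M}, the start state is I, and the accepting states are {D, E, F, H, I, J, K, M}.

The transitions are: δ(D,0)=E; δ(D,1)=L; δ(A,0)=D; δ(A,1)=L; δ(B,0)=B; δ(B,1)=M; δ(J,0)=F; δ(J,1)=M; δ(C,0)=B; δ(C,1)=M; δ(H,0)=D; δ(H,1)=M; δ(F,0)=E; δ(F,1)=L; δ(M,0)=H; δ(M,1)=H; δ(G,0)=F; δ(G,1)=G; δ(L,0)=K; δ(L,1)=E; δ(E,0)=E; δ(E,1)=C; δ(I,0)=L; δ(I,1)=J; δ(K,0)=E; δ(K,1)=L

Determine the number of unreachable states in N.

2

BFS from I reaches {B, C, D, E, F, H, I, J, K, L, M}; the 2 state(s) A, G are never visited.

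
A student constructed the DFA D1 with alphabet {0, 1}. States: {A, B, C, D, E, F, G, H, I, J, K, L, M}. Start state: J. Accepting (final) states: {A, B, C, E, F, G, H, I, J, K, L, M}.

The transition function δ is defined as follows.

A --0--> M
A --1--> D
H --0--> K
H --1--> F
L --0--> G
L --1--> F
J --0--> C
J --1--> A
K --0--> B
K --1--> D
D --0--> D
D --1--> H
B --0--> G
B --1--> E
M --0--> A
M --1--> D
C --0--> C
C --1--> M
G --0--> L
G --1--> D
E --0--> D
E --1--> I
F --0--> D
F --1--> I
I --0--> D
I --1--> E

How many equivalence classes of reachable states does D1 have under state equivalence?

6

Initial partition by acceptance: {A,B,C,E,F,G,H,I,J,K,L,M} | {D}.
Refine {A,B,C,E,F,G,H,I,J,K,L,M} on symbol 0: members go to different blocks, giving {A,B,C,G,H,J,K,L,M} and {E,F,I}.
On input 1, block {A,B,C,G,H,J,K,L,M} splits into {A,G,K,M} and {B,H,L} and {C,J}.
Refine {A,G,K,M} on symbol 0: members go to different blocks, giving {A,M} and {G,K}.
The partition is now stable with 6 blocks: {A,M} | {D} | {E,F,I} | {B,H,L} | {C,J} | {G,K}.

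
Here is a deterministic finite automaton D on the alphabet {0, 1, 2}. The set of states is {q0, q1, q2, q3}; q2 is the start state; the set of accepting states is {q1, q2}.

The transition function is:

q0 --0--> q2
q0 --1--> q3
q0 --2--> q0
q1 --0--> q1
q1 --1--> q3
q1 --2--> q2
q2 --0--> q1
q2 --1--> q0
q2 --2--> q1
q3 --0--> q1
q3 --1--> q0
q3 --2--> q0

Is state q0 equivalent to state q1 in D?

No

P0 = {q1,q2} | {q0,q3}.
Stable partition: {q1,q2} | {q0,q3} — 2 equivalence classes.
q0 and q1 end up in different blocks, so they are distinguishable. For instance, the string 'ε' is accepted from only q1.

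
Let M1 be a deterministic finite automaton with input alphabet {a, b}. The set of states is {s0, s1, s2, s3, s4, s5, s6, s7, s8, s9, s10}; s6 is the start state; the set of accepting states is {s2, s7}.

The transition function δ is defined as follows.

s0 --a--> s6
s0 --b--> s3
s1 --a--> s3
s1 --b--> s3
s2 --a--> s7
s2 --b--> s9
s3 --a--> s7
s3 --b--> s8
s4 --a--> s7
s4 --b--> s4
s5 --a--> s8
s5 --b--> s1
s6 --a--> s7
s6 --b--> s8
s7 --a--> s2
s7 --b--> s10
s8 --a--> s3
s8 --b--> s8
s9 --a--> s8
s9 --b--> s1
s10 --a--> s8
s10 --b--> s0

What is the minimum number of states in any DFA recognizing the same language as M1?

5

Reachable states from the start: {s0,s1,s2,s3,s6,s7,s8,s9,s10}. Unreachable: {s4,s5} — drop them.
Initial partition by acceptance: {s2,s7} | {s0,s1,s3,s6,s8,s9,s10}.
On input a, block {s0,s1,s3,s6,s8,s9,s10} splits into {s0,s1,s8,s9,s10} and {s3,s6}.
On input a, block {s0,s1,s8,s9,s10} splits into {s0,s1,s8} and {s9,s10}.
Refine {s0,s1,s8} on symbol b: members go to different blocks, giving {s0,s1} and {s8}.
Stable partition: {s2,s7} | {s0,s1} | {s3,s6} | {s9,s10} | {s8} — 5 equivalence classes.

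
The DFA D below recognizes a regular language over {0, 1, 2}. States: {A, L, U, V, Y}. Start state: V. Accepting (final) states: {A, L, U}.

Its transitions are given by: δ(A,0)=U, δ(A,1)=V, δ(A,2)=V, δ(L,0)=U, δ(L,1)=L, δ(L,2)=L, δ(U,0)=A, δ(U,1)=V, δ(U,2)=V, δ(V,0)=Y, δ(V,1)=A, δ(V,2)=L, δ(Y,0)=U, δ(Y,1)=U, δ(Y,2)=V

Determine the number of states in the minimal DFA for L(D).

4

Every state is reachable, so we keep all 5.
Initial partition by acceptance: {A,L,U} | {V,Y}.
Refine {A,L,U} on symbol 1: members go to different blocks, giving {A,U} and {L}.
Split {V,Y} by δ(·,0) → {V} and {Y}.
Stable partition: {A,U} | {V} | {L} | {Y} — 4 equivalence classes.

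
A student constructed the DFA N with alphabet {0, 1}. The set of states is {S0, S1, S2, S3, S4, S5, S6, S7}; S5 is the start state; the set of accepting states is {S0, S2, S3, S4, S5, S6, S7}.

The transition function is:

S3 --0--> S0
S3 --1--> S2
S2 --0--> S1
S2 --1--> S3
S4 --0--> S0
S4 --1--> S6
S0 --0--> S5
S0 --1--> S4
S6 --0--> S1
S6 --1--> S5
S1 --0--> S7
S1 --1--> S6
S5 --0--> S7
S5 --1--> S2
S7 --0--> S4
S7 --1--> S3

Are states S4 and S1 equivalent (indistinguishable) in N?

No

Every state is reachable, so we keep all 8.
Start with accepting vs non-accepting: {S0,S2,S3,S4,S5,S6,S7} | {S1}.
On input 0, block {S0,S2,S3,S4,S5,S6,S7} splits into {S0,S3,S4,S5,S7} and {S2,S6}.
On input 1, block {S0,S3,S4,S5,S7} splits into {S3,S4,S5} and {S0,S7}.
Stable partition: {S3,S4,S5} | {S1} | {S2,S6} | {S0,S7} — 4 equivalence classes.
S4 and S1 end up in different blocks, so they are distinguishable. For instance, the string 'ε' is accepted from only S4.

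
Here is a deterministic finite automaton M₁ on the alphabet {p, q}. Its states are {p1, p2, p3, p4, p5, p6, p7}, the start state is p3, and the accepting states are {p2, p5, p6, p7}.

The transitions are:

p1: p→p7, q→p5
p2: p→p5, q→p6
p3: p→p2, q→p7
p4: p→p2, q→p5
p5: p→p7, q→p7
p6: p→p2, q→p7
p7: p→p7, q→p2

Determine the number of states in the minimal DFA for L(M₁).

Reachable states from the start: {p2,p3,p5,p6,p7}. Unreachable: {p1,p4} — drop them.
P0 = {p2,p5,p6,p7} | {p3}.
No further refinement is possible. Final partition (2 blocks): {p2,p5,p6,p7} | {p3}.

2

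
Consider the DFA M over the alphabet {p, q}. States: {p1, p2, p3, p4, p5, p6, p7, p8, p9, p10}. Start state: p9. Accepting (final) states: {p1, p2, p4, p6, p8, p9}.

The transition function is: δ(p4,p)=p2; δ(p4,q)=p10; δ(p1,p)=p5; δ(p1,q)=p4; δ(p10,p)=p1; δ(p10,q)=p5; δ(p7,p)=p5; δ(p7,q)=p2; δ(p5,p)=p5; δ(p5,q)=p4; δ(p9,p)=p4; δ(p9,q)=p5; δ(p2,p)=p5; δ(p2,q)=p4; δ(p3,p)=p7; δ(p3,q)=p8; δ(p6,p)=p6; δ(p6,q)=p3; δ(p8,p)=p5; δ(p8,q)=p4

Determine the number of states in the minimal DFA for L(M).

5

States {p3,p6,p7,p8} cannot be reached from the start state, so discard them.
P0 = {p1,p2,p4,p9} | {p5,p10}.
On input p, block {p1,p2,p4,p9} splits into {p1,p2} and {p4,p9}.
On input p, block {p5,p10} splits into {p5} and {p10}.
Split {p4,p9} by δ(·,p) → {p4} and {p9}.
No further refinement is possible. Final partition (5 blocks): {p1,p2} | {p5} | {p4} | {p10} | {p9}.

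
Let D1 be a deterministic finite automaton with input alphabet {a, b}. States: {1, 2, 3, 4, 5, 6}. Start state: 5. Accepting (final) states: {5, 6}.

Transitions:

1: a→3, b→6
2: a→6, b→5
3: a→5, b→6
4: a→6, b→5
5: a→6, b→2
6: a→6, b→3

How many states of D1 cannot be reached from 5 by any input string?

Starting at 5 and following transitions, the reachable set is {2, 3, 5, 6}. That leaves 1, 4 unreachable — 2 in total.

2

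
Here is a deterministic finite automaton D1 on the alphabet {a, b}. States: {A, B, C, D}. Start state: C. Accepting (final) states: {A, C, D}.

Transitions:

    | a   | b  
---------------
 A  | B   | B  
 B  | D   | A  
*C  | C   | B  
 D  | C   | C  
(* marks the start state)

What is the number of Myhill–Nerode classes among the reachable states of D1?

Every state is reachable, so we keep all 4.
P0 = {A,C,D} | {B}.
Split {A,C,D} by δ(·,a) → {C,D} and {A}.
Split {C,D} by δ(·,b) → {C} and {D}.
The partition is now stable with 4 blocks: {C} | {B} | {A} | {D}.

4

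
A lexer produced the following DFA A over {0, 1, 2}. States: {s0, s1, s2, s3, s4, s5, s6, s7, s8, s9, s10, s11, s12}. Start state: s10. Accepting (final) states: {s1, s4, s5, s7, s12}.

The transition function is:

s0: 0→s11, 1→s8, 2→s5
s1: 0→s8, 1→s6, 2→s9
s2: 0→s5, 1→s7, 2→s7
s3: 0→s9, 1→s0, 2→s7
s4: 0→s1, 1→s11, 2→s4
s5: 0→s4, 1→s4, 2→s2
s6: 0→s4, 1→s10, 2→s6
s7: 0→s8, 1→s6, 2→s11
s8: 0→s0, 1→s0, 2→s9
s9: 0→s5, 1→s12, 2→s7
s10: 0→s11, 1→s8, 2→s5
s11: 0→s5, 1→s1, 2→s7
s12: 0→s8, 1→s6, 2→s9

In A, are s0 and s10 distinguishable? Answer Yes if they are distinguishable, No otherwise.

Reachable states from the start: {s0,s1,s2,s4,s5,s6,s7,s8,s9,s10,s11,s12}. Unreachable: {s3} — drop them.
Initial partition by acceptance: {s1,s4,s5,s7,s12} | {s0,s2,s6,s8,s9,s10,s11}.
Split {s1,s4,s5,s7,s12} by δ(·,0) → {s1,s7,s12} and {s4,s5}.
Split {s0,s2,s6,s8,s9,s10,s11} by δ(·,0) → {s2,s6,s9,s11} and {s0,s8,s10}.
On input 1, block {s2,s6,s9,s11} splits into {s2,s9,s11} and {s6}.
Refine {s4,s5} on symbol 0: members go to different blocks, giving {s4} and {s5}.
Refine {s0,s8,s10} on symbol 0: members go to different blocks, giving {s0,s10} and {s8}.
No further refinement is possible. Final partition (7 blocks): {s1,s7,s12} | {s2,s9,s11} | {s4} | {s0,s10} | {s6} | {s5} | {s8}.
s0 and s10 lie in the same block of the stable partition, so they are equivalent — no string distinguishes them.

No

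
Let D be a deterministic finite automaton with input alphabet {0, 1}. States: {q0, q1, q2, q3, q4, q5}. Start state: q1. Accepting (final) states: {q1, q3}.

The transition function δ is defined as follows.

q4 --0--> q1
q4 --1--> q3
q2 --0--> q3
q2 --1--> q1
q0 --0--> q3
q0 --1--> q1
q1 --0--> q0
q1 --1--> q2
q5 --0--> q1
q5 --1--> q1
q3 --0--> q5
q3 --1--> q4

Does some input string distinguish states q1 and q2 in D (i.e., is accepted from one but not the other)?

Yes

All states are reachable from the start state.
P0 = {q1,q3} | {q0,q2,q4,q5}.
No further refinement is possible. Final partition (2 blocks): {q1,q3} | {q0,q2,q4,q5}.
q1 and q2 end up in different blocks, so they are distinguishable. For instance, the string 'ε' is accepted from only q1.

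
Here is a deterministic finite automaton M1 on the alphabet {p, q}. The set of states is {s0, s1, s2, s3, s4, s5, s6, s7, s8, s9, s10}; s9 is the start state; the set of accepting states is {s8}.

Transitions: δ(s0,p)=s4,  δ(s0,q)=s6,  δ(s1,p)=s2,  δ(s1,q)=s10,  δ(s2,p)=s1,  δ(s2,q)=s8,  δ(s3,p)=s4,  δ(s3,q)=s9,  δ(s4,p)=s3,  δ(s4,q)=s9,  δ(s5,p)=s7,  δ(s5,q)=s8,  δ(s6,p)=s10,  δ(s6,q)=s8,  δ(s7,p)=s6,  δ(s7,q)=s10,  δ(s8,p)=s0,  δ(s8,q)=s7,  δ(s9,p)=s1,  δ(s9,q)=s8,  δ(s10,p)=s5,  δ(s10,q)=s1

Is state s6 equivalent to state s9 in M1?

All states are reachable from the start state.
P0 = {s8} | {s0,s1,s2,s3,s4,s5,s6,s7,s9,s10}.
Refine {s0,s1,s2,s3,s4,s5,s6,s7,s9,s10} on symbol q: members go to different blocks, giving {s0,s1,s3,s4,s7,s10} and {s2,s5,s6,s9}.
Split {s0,s1,s3,s4,s7,s10} by δ(·,p) → {s0,s3,s4} and {s1,s7,s10}.
Stable partition: {s8} | {s0,s3,s4} | {s2,s5,s6,s9} | {s1,s7,s10} — 4 equivalence classes.
s6 and s9 lie in the same block of the stable partition, so they are equivalent — no string distinguishes them.

Yes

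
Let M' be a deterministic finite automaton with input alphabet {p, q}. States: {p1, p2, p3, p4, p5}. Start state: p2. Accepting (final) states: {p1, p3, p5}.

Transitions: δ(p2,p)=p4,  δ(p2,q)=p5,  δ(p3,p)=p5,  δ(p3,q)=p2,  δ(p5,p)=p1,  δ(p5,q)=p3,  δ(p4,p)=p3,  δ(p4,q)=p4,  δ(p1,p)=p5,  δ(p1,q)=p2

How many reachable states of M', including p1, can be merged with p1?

2

Every state is reachable, so we keep all 5.
Initial partition by acceptance: {p1,p3,p5} | {p2,p4}.
On input q, block {p1,p3,p5} splits into {p1,p3} and {p5}.
Split {p2,p4} by δ(·,p) → {p2} and {p4}.
No further refinement is possible. Final partition (4 blocks): {p1,p3} | {p2} | {p5} | {p4}.
State p1 belongs to the block {p1,p3}, which has 2 states.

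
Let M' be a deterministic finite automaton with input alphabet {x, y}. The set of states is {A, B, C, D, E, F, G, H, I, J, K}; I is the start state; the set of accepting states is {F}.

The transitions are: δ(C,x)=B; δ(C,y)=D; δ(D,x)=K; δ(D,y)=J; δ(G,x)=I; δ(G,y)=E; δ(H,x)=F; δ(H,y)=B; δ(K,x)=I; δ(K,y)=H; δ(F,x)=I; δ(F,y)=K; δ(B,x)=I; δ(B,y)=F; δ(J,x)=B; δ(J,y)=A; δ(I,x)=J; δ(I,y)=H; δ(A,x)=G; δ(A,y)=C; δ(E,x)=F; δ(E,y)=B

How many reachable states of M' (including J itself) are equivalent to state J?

2

All states are reachable from the start state.
P0 = {F} | {A,B,C,D,E,G,H,I,J,K}.
On input x, block {A,B,C,D,E,G,H,I,J,K} splits into {A,B,C,D,G,I,J,K} and {E,H}.
Split {A,B,C,D,G,I,J,K} by δ(·,y) → {A,C,D,J} and {G,I,K} and {B}.
On input x, block {A,C,D,J} splits into {A,D} and {C,J}.
Split {G,I,K} by δ(·,x) → {G,K} and {I}.
Stable partition: {F} | {A,D} | {E,H} | {G,K} | {B} | {C,J} | {I} — 7 equivalence classes.
The equivalence class containing J is {C,J}, of size 2.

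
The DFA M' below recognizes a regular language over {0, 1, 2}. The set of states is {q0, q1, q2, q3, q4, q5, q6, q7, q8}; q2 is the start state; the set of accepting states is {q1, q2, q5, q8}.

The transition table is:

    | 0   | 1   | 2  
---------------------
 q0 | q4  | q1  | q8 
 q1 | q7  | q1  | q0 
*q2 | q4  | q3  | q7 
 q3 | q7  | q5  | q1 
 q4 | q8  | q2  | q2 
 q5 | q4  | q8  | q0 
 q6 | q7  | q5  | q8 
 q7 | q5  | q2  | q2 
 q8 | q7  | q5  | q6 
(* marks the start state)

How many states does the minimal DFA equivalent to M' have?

4

Start with accepting vs non-accepting: {q1,q2,q5,q8} | {q0,q3,q4,q6,q7}.
Split {q1,q2,q5,q8} by δ(·,1) → {q1,q5,q8} and {q2}.
Split {q0,q3,q4,q6,q7} by δ(·,0) → {q0,q3,q6} and {q4,q7}.
The partition is now stable with 4 blocks: {q1,q5,q8} | {q0,q3,q6} | {q2} | {q4,q7}.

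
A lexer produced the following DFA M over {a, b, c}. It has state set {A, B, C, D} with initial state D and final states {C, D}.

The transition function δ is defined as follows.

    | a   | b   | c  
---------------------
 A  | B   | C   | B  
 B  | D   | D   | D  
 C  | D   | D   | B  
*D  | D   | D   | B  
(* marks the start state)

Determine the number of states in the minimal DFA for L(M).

2

Reachable states from the start: {B,D}. Unreachable: {A,C} — drop them.
Start with accepting vs non-accepting: {D} | {B}.
The partition is now stable with 2 blocks: {D} | {B}.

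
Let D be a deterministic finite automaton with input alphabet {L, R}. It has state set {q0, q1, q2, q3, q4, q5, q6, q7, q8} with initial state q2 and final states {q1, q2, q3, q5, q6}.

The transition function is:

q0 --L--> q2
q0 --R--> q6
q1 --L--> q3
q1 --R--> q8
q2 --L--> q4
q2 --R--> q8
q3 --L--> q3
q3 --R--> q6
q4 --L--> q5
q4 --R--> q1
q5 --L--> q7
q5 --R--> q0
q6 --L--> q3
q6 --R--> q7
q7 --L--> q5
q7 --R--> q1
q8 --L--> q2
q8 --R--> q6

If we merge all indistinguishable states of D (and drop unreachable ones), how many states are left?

Start with accepting vs non-accepting: {q1,q2,q3,q5,q6} | {q0,q4,q7,q8}.
Split {q1,q2,q3,q5,q6} by δ(·,L) → {q1,q3,q6} and {q2,q5}.
On input R, block {q1,q3,q6} splits into {q1,q6} and {q3}.
No further refinement is possible. Final partition (4 blocks): {q1,q6} | {q0,q4,q7,q8} | {q2,q5} | {q3}.

4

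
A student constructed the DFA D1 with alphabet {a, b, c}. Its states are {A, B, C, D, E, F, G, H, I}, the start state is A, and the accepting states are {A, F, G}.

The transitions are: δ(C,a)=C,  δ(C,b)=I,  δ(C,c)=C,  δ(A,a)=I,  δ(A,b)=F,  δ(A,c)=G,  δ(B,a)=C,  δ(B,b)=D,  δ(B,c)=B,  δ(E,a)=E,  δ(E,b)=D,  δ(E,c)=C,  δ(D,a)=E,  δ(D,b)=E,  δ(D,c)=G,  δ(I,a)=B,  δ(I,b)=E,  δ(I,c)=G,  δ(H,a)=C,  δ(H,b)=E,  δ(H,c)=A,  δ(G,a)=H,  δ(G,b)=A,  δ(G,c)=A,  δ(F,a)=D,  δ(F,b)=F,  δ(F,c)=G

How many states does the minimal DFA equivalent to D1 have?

Start with accepting vs non-accepting: {A,F,G} | {B,C,D,E,H,I}.
Refine {B,C,D,E,H,I} on symbol c: members go to different blocks, giving {B,C,E} and {D,H,I}.
No further refinement is possible. Final partition (3 blocks): {A,F,G} | {B,C,E} | {D,H,I}.

3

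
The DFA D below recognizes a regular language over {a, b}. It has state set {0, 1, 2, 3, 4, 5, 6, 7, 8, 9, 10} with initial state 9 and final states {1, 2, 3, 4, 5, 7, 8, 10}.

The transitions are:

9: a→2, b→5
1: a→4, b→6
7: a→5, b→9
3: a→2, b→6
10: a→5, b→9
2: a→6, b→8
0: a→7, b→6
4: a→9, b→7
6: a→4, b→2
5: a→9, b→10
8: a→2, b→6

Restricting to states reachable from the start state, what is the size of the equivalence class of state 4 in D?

3

Reachable states from the start: {2,4,5,6,7,8,9,10}. Unreachable: {0,1,3} — drop them.
Initial partition by acceptance: {2,4,5,7,8,10} | {6,9}.
On input a, block {2,4,5,7,8,10} splits into {2,4,5} and {7,8,10}.
No further refinement is possible. Final partition (3 blocks): {2,4,5} | {6,9} | {7,8,10}.
State 4 belongs to the block {2,4,5}, which has 3 states.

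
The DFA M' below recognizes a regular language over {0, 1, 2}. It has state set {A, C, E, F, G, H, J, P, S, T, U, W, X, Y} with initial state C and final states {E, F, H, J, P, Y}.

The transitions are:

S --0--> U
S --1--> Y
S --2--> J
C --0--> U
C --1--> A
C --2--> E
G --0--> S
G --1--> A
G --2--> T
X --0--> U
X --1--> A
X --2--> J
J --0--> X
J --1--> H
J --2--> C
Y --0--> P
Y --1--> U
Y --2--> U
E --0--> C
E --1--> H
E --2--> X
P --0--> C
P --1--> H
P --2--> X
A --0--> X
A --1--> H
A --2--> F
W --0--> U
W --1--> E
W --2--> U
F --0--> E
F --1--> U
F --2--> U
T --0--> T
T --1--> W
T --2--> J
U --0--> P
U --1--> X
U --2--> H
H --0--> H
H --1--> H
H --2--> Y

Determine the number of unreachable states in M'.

BFS from C reaches {A, C, E, F, H, J, P, U, X, Y}; the 4 state(s) G, S, T, W are never visited.

4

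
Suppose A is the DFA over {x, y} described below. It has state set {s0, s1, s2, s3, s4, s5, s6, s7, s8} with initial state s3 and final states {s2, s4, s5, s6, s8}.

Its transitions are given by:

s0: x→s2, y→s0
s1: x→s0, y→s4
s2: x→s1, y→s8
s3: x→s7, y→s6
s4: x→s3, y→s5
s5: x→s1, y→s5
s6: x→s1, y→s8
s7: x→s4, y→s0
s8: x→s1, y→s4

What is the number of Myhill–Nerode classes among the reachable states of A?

Initial partition by acceptance: {s2,s4,s5,s6,s8} | {s0,s1,s3,s7}.
Refine {s0,s1,s3,s7} on symbol x: members go to different blocks, giving {s0,s7} and {s1,s3}.
No further refinement is possible. Final partition (3 blocks): {s2,s4,s5,s6,s8} | {s0,s7} | {s1,s3}.

3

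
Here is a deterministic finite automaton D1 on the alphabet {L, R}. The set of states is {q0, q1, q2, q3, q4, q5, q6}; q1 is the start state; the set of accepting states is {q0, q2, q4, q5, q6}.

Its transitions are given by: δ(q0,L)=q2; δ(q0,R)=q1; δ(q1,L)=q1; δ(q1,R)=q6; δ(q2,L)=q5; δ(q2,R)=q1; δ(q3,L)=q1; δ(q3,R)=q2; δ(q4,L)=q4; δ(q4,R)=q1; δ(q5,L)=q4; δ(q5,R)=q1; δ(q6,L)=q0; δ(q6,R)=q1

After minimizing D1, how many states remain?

Reachable states from the start: {q0,q1,q2,q4,q5,q6}. Unreachable: {q3} — drop them.
Start with accepting vs non-accepting: {q0,q2,q4,q5,q6} | {q1}.
Stable partition: {q0,q2,q4,q5,q6} | {q1} — 2 equivalence classes.

2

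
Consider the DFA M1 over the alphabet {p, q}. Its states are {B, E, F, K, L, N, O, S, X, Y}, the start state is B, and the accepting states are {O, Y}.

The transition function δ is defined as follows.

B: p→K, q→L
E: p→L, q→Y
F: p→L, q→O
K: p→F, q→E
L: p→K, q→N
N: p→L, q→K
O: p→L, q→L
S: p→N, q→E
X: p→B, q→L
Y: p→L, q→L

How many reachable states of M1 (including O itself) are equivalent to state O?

First remove the unreachable states {S,X}; 8 states remain.
Start with accepting vs non-accepting: {O,Y} | {B,E,F,K,L,N}.
Split {B,E,F,K,L,N} by δ(·,q) → {B,K,L,N} and {E,F}.
On input p, block {B,K,L,N} splits into {B,L,N} and {K}.
Refine {B,L,N} on symbol p: members go to different blocks, giving {B,L} and {N}.
On input q, block {B,L} splits into {B} and {L}.
Stable partition: {O,Y} | {B} | {E,F} | {K} | {N} | {L} — 6 equivalence classes.
State O belongs to the block {O,Y}, which has 2 states.

2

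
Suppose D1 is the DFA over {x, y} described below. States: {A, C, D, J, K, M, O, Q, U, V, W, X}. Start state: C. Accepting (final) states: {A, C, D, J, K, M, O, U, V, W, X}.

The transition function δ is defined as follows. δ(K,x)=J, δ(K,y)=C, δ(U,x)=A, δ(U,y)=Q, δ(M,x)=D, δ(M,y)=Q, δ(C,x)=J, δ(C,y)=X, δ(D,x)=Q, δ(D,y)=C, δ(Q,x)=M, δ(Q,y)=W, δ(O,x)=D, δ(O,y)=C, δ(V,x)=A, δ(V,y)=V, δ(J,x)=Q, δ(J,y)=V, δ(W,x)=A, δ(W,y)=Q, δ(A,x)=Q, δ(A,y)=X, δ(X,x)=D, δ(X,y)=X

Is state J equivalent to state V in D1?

First remove the unreachable states {K,O,U}; 9 states remain.
Initial partition by acceptance: {A,C,D,J,M,V,W,X} | {Q}.
On input x, block {A,C,D,J,M,V,W,X} splits into {C,M,V,W,X} and {A,D,J}.
Refine {C,M,V,W,X} on symbol y: members go to different blocks, giving {C,V,X} and {M,W}.
No further refinement is possible. Final partition (4 blocks): {C,V,X} | {Q} | {A,D,J} | {M,W}.
J and V end up in different blocks, so they are distinguishable. For instance, the string 'x' is accepted from only V.

No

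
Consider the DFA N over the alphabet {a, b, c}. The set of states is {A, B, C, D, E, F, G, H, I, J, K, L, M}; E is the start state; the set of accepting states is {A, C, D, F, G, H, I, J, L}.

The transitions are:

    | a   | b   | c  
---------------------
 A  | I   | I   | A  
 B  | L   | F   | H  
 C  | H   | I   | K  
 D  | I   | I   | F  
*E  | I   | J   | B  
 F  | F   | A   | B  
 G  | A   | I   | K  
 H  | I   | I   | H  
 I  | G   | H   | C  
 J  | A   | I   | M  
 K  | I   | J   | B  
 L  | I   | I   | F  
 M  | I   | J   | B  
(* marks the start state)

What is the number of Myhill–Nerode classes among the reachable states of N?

7

First remove the unreachable states {D}; 12 states remain.
Initial partition by acceptance: {A,C,F,G,H,I,J,L} | {B,E,K,M}.
Refine {A,C,F,G,H,I,J,L} on symbol c: members go to different blocks, giving {A,H,I,L} and {C,F,G,J}.
On input a, block {A,H,I,L} splits into {A,H,L} and {I}.
On input c, block {A,H,L} splits into {A,H} and {L}.
Refine {B,E,K,M} on symbol a: members go to different blocks, giving {E,K,M} and {B}.
Refine {C,F,G,J} on symbol a: members go to different blocks, giving {C,G,J} and {F}.
No further refinement is possible. Final partition (7 blocks): {A,H} | {E,K,M} | {C,G,J} | {I} | {L} | {B} | {F}.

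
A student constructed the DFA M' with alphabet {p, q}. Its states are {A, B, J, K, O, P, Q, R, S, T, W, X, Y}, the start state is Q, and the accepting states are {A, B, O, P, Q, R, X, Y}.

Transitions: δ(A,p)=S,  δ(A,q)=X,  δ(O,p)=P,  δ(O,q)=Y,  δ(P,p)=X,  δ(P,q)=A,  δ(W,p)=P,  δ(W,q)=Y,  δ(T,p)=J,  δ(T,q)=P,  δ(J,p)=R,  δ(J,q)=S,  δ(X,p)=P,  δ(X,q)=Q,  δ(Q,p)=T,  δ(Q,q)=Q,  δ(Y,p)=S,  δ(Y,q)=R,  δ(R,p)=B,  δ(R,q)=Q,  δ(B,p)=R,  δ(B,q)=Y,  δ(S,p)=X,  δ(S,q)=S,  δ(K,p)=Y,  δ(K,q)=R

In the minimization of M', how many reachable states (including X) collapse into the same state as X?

States {K,O,W} cannot be reached from the start state, so discard them.
Initial partition by acceptance: {A,B,P,Q,R,X,Y} | {J,S,T}.
Split {A,B,P,Q,R,X,Y} by δ(·,p) → {B,P,R,X} and {A,Q,Y}.
Refine {J,S,T} on symbol p: members go to different blocks, giving {J,S} and {T}.
On input p, block {A,Q,Y} splits into {A,Y} and {Q}.
Split {B,P,R,X} by δ(·,q) → {R,X} and {B,P}.
The partition is now stable with 6 blocks: {R,X} | {J,S} | {A,Y} | {T} | {Q} | {B,P}.
The equivalence class containing X is {R,X}, of size 2.

2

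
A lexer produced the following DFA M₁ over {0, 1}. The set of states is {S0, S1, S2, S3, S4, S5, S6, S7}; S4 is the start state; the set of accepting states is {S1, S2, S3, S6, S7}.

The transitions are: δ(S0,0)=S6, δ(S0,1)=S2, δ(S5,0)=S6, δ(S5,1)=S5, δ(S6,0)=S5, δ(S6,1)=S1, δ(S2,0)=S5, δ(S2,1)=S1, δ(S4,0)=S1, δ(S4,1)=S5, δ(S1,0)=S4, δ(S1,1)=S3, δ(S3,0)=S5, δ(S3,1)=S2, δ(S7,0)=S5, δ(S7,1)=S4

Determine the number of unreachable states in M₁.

2

BFS from S4 reaches {S1, S2, S3, S4, S5, S6}; the 2 state(s) S0, S7 are never visited.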